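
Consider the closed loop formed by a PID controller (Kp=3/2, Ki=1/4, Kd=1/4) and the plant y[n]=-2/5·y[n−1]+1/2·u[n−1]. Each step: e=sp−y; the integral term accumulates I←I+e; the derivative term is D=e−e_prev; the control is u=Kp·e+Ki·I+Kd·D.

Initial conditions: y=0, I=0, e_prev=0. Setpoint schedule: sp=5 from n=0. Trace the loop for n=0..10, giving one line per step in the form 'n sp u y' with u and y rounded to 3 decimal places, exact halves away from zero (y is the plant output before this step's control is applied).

(exact arithmetic carried between steps; '≈' marks a value shown rounded to 6 d.p. or computed from one; I and e_prev carry over from the previous line; the table rounds u and y to 3 d.p., halves away from zero)
n=0: y=0, sp=5, e=sp−y=5; I=5, D=e−e_prev=5; u=3/2·5+1/4·5+1/4·5=10; next y=-2/5·0+1/2·10=5
n=1: y=5, sp=5, e=sp−y=0; I=5, D=e−e_prev=-5; u=3/2·0+1/4·5+1/4·(-5)=0; next y=-2/5·5+1/2·0=-2
n=2: y=-2, sp=5, e=sp−y=7; I=12, D=e−e_prev=7; u=3/2·7+1/4·12+1/4·7=15.25; next y=-2/5·(-2)+1/2·15.25=8.425
n=3: y=8.425, sp=5, e=sp−y=-3.425; I=8.575, D=e−e_prev=-10.425; u=3/2·(-3.425)+1/4·8.575+1/4·(-10.425)=-5.6; next y=-2/5·8.425+1/2·(-5.6)=-6.17
n=4: y=-6.17, sp=5, e=sp−y=11.17; I=19.745, D=e−e_prev=14.595; u=3/2·11.17+1/4·19.745+1/4·14.595=25.34; next y=-2/5·(-6.17)+1/2·25.34=15.138
n=5: y=15.138, sp=5, e=sp−y=-10.138; I=9.607, D=e−e_prev=-21.308; u=3/2·(-10.138)+1/4·9.607+1/4·(-21.308)=-18.13225; next y=-2/5·15.138+1/2·(-18.13225)=-15.121325
n=6: y=-15.121325, sp=5, e=sp−y=20.121325; I=29.728325, D=e−e_prev=30.259325; u=3/2·20.121325+1/4·29.728325+1/4·30.259325=45.1789; next y=-2/5·(-15.121325)+1/2·45.1789=28.63798
n=7: y=28.63798, sp=5, e=sp−y=-23.63798; I=6.090345, D=e−e_prev=-43.759305; u=3/2·(-23.63798)+1/4·6.090345+1/4·(-43.759305)=-44.87421; next y=-2/5·28.63798+1/2·(-44.87421)=-33.892297
n=8: y=-33.892297, sp=5, e=sp−y=38.892297; I=44.982642, D=e−e_prev=62.530277; u=3/2·38.892297+1/4·44.982642+1/4·62.530277≈85.216675; next y=-2/5·(-33.892297)+1/2·85.216675≈56.165256
n=9: y≈56.165256, sp=5, e=sp−y≈-51.165256; I≈-6.182614, D=e−e_prev≈-90.057553; u=3/2·(-51.165256)+1/4·(-6.182614)+1/4·(-90.057553)≈-100.807927; next y=-2/5·56.165256+1/2·(-100.807927)≈-72.870066
n=10: y≈-72.870066, sp=5, e=sp−y≈77.870066; I≈71.687451, D=e−e_prev≈129.035322; u=3/2·77.870066+1/4·71.687451+1/4·129.035322≈166.985792; next y=-2/5·(-72.870066)+1/2·166.985792≈112.640922

0 5 10.000 0.000
1 5 0.000 5.000
2 5 15.250 -2.000
3 5 -5.600 8.425
4 5 25.340 -6.170
5 5 -18.132 15.138
6 5 45.179 -15.121
7 5 -44.874 28.638
8 5 85.217 -33.892
9 5 -100.808 56.165
10 5 166.986 -72.870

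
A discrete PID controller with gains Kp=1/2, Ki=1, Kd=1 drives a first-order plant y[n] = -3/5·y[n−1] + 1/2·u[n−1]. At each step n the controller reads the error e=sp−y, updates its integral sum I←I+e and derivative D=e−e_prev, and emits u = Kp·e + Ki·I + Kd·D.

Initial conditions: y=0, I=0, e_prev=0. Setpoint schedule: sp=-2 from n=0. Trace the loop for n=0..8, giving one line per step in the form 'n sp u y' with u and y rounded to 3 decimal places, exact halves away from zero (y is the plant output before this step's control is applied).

(exact arithmetic carried between steps; '≈' marks a value shown rounded to 6 d.p. or computed from one; I and e_prev carry over from the previous line; the table rounds u and y to 3 d.p., halves away from zero)
n=0: y=0, sp=-2, e=sp−y=-2; I=-2, D=e−e_prev=-2; u=1/2·(-2)+1·(-2)+1·(-2)=-5; next y=-3/5·0+1/2·(-5)=-2.5
n=1: y=-2.5, sp=-2, e=sp−y=0.5; I=-1.5, D=e−e_prev=2.5; u=1/2·0.5+1·(-1.5)+1·2.5=1.25; next y=-3/5·(-2.5)+1/2·1.25=2.125
n=2: y=2.125, sp=-2, e=sp−y=-4.125; I=-5.625, D=e−e_prev=-4.625; u=1/2·(-4.125)+1·(-5.625)+1·(-4.625)=-12.3125; next y=-3/5·2.125+1/2·(-12.3125)=-7.43125
n=3: y=-7.43125, sp=-2, e=sp−y=5.43125; I=-0.19375, D=e−e_prev=9.55625; u=1/2·5.43125+1·(-0.19375)+1·9.55625=12.078125; next y=-3/5·(-7.43125)+1/2·12.078125≈10.497813
n=4: y≈10.497813, sp=-2, e=sp−y≈-12.497813; I≈-12.691563, D=e−e_prev≈-17.929063; u=1/2·(-12.497813)+1·(-12.691563)+1·(-17.929063)≈-36.869531; next y=-3/5·10.497813+1/2·(-36.869531)≈-24.733453
n=5: y≈-24.733453, sp=-2, e=sp−y≈22.733453; I≈10.041891, D=e−e_prev≈35.231266; u=1/2·22.733453+1·10.041891+1·35.231266≈56.639883; next y=-3/5·(-24.733453)+1/2·56.639883≈43.160013
n=6: y≈43.160013, sp=-2, e=sp−y≈-45.160013; I≈-35.118123, D=e−e_prev≈-67.893466; u=1/2·(-45.160013)+1·(-35.118123)+1·(-67.893466)≈-125.591596; next y=-3/5·43.160013+1/2·(-125.591596)≈-88.691806
n=7: y≈-88.691806, sp=-2, e=sp−y≈86.691806; I≈51.573683, D=e−e_prev≈131.851819; u=1/2·86.691806+1·51.573683+1·131.851819≈226.771405; next y=-3/5·(-88.691806)+1/2·226.771405≈166.600786
n=8: y≈166.600786, sp=-2, e=sp−y≈-168.600786; I≈-117.027103, D=e−e_prev≈-255.292592; u=1/2·(-168.600786)+1·(-117.027103)+1·(-255.292592)≈-456.620088; next y=-3/5·166.600786+1/2·(-456.620088)≈-328.270516

0 -2 -5.000 0.000
1 -2 1.250 -2.500
2 -2 -12.313 2.125
3 -2 12.078 -7.431
4 -2 -36.870 10.498
5 -2 56.640 -24.733
6 -2 -125.592 43.160
7 -2 226.771 -88.692
8 -2 -456.620 166.601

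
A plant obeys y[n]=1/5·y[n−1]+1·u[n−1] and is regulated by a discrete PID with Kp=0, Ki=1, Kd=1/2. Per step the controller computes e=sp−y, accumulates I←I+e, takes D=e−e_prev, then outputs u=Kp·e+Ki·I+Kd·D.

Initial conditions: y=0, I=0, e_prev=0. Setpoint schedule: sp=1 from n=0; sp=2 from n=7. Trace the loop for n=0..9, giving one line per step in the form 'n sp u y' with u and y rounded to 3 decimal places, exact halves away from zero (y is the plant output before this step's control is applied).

(exact arithmetic carried between steps; '≈' marks a value shown rounded to 6 d.p. or computed from one; I and e_prev carry over from the previous line; the table rounds u and y to 3 d.p., halves away from zero)
n=0: y=0, sp=1, e=sp−y=1; I=1, D=e−e_prev=1; u=0·1+1·1+1/2·1=1.5; next y=1/5·0+1·1.5=1.5
n=1: y=1.5, sp=1, e=sp−y=-0.5; I=0.5, D=e−e_prev=-1.5; u=0·(-0.5)+1·0.5+1/2·(-1.5)=-0.25; next y=1/5·1.5+1·(-0.25)=0.05
n=2: y=0.05, sp=1, e=sp−y=0.95; I=1.45, D=e−e_prev=1.45; u=0·0.95+1·1.45+1/2·1.45=2.175; next y=1/5·0.05+1·2.175=2.185
n=3: y=2.185, sp=1, e=sp−y=-1.185; I=0.265, D=e−e_prev=-2.135; u=0·(-1.185)+1·0.265+1/2·(-2.135)=-0.8025; next y=1/5·2.185+1·(-0.8025)=-0.3655
n=4: y=-0.3655, sp=1, e=sp−y=1.3655; I=1.6305, D=e−e_prev=2.5505; u=0·1.3655+1·1.6305+1/2·2.5505=2.90575; next y=1/5·(-0.3655)+1·2.90575=2.83265
n=5: y=2.83265, sp=1, e=sp−y=-1.83265; I=-0.20215, D=e−e_prev=-3.19815; u=0·(-1.83265)+1·(-0.20215)+1/2·(-3.19815)=-1.801225; next y=1/5·2.83265+1·(-1.801225)=-1.234695
n=6: y=-1.234695, sp=1, e=sp−y=2.234695; I=2.032545, D=e−e_prev=4.067345; u=0·2.234695+1·2.032545+1/2·4.067345≈4.066218; next y=1/5·(-1.234695)+1·4.066218≈3.819279
n=7: y≈3.819279, sp=2, e=sp−y≈-1.819279; I≈0.213267, D=e−e_prev≈-4.053974; u=0·(-1.819279)+1·0.213267+1/2·(-4.053974)≈-1.813720; next y=1/5·3.819279+1·(-1.813720)≈-1.049865
n=8: y≈-1.049865, sp=2, e=sp−y≈3.049865; I≈3.263131, D=e−e_prev≈4.869143; u=0·3.049865+1·3.263131+1/2·4.869143≈5.697703; next y=1/5·(-1.049865)+1·5.697703≈5.487730
n=9: y≈5.487730, sp=2, e=sp−y≈-3.487730; I≈-0.224599, D=e−e_prev≈-6.537594; u=0·(-3.487730)+1·(-0.224599)+1/2·(-6.537594)≈-3.493396; next y=1/5·5.487730+1·(-3.493396)≈-2.395850

0 1 1.500 0.000
1 1 -0.250 1.500
2 1 2.175 0.050
3 1 -0.803 2.185
4 1 2.906 -0.366
5 1 -1.801 2.833
6 1 4.066 -1.235
7 2 -1.814 3.819
8 2 5.698 -1.050
9 2 -3.493 5.488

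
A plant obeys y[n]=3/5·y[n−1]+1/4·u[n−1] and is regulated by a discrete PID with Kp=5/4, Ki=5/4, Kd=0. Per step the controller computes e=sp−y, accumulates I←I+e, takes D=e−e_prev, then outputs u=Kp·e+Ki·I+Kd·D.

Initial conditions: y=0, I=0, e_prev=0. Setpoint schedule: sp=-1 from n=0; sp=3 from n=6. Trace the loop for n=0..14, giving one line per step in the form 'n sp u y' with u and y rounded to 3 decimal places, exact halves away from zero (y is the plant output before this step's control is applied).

(exact arithmetic carried between steps; '≈' marks a value shown rounded to 6 d.p. or computed from one; I and e_prev carry over from the previous line; the table rounds u and y to 3 d.p., halves away from zero)
n=0: y=0, sp=-1, e=sp−y=-1; I=-1, D=e−e_prev=-1; u=5/4·(-1)+5/4·(-1)+0·(-1)=-2.5; next y=3/5·0+1/4·(-2.5)=-0.625
n=1: y=-0.625, sp=-1, e=sp−y=-0.375; I=-1.375, D=e−e_prev=0.625; u=5/4·(-0.375)+5/4·(-1.375)+0·0.625=-2.1875; next y=3/5·(-0.625)+1/4·(-2.1875)=-0.921875
n=2: y=-0.921875, sp=-1, e=sp−y=-0.078125; I=-1.453125, D=e−e_prev=0.296875; u=5/4·(-0.078125)+5/4·(-1.453125)+0·0.296875≈-1.914063; next y=3/5·(-0.921875)+1/4·(-1.914063)≈-1.031641
n=3: y≈-1.031641, sp=-1, e=sp−y≈0.031641; I≈-1.421484, D=e−e_prev≈0.109766; u=5/4·0.031641+5/4·(-1.421484)+0·0.109766≈-1.737305; next y=3/5·(-1.031641)+1/4·(-1.737305)≈-1.053311
n=4: y≈-1.053311, sp=-1, e=sp−y≈0.053311; I≈-1.368174, D=e−e_prev≈0.021670; u=5/4·0.053311+5/4·(-1.368174)+0·0.021670≈-1.643579; next y=3/5·(-1.053311)+1/4·(-1.643579)≈-1.042881
n=5: y≈-1.042881, sp=-1, e=sp−y≈0.042881; I≈-1.325293, D=e−e_prev≈-0.010429; u=5/4·0.042881+5/4·(-1.325293)+0·(-0.010429)≈-1.603015; next y=3/5·(-1.042881)+1/4·(-1.603015)≈-1.026482
n=6: y≈-1.026482, sp=3, e=sp−y≈4.026482; I≈2.701190, D=e−e_prev≈3.983601; u=5/4·4.026482+5/4·2.701190+0·3.983601≈8.409590; next y=3/5·(-1.026482)+1/4·8.409590≈1.486508
n=7: y≈1.486508, sp=3, e=sp−y≈1.513492; I≈4.214681, D=e−e_prev≈-2.512990; u=5/4·1.513492+5/4·4.214681+0·(-2.512990)≈7.160217; next y=3/5·1.486508+1/4·7.160217≈2.681959
n=8: y≈2.681959, sp=3, e=sp−y≈0.318041; I≈4.532722, D=e−e_prev≈-1.195451; u=5/4·0.318041+5/4·4.532722+0·(-1.195451)≈6.063454; next y=3/5·2.681959+1/4·6.063454≈3.125039
n=9: y≈3.125039, sp=3, e=sp−y≈-0.125039; I≈4.407683, D=e−e_prev≈-0.443080; u=5/4·(-0.125039)+5/4·4.407683+0·(-0.443080)≈5.353306; next y=3/5·3.125039+1/4·5.353306≈3.213350
n=10: y≈3.213350, sp=3, e=sp−y≈-0.213350; I≈4.194334, D=e−e_prev≈-0.088311; u=5/4·(-0.213350)+5/4·4.194334+0·(-0.088311)≈4.976230; next y=3/5·3.213350+1/4·4.976230≈3.172067
n=11: y≈3.172067, sp=3, e=sp−y≈-0.172067; I≈4.022266, D=e−e_prev≈0.041282; u=5/4·(-0.172067)+5/4·4.022266+0·0.041282≈4.812749; next y=3/5·3.172067+1/4·4.812749≈3.106428
n=12: y≈3.106428, sp=3, e=sp−y≈-0.106428; I≈3.915839, D=e−e_prev≈0.065640; u=5/4·(-0.106428)+5/4·3.915839+0·0.065640≈4.761764; next y=3/5·3.106428+1/4·4.761764≈3.054298
n=13: y≈3.054298, sp=3, e=sp−y≈-0.054298; I≈3.861541, D=e−e_prev≈0.052130; u=5/4·(-0.054298)+5/4·3.861541+0·0.052130≈4.759055; next y=3/5·3.054298+1/4·4.759055≈3.022342
n=14: y≈3.022342, sp=3, e=sp−y≈-0.022342; I≈3.839199, D=e−e_prev≈0.031955; u=5/4·(-0.022342)+5/4·3.839199+0·0.031955≈4.771071; next y=3/5·3.022342+1/4·4.771071≈3.006173

0 -1 -2.500 0.000
1 -1 -2.188 -0.625
2 -1 -1.914 -0.922
3 -1 -1.737 -1.032
4 -1 -1.644 -1.053
5 -1 -1.603 -1.043
6 3 8.410 -1.026
7 3 7.160 1.487
8 3 6.063 2.682
9 3 5.353 3.125
10 3 4.976 3.213
11 3 4.813 3.172
12 3 4.762 3.106
13 3 4.759 3.054
14 3 4.771 3.022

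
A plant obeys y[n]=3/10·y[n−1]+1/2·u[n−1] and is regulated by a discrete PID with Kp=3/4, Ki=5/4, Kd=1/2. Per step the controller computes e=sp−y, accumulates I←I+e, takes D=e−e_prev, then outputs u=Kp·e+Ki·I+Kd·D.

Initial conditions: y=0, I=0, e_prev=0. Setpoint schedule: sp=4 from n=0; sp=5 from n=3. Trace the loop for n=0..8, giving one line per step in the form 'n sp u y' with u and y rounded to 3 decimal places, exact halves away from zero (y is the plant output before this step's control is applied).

(exact arithmetic carried between steps; '≈' marks a value shown rounded to 6 d.p. or computed from one; I and e_prev carry over from the previous line; the table rounds u and y to 3 d.p., halves away from zero)
n=0: y=0, sp=4, e=sp−y=4; I=4, D=e−e_prev=4; u=3/4·4+5/4·4+1/2·4=10; next y=3/10·0+1/2·10=5
n=1: y=5, sp=4, e=sp−y=-1; I=3, D=e−e_prev=-5; u=3/4·(-1)+5/4·3+1/2·(-5)=0.5; next y=3/10·5+1/2·0.5=1.75
n=2: y=1.75, sp=4, e=sp−y=2.25; I=5.25, D=e−e_prev=3.25; u=3/4·2.25+5/4·5.25+1/2·3.25=9.875; next y=3/10·1.75+1/2·9.875=5.4625
n=3: y=5.4625, sp=5, e=sp−y=-0.4625; I=4.7875, D=e−e_prev=-2.7125; u=3/4·(-0.4625)+5/4·4.7875+1/2·(-2.7125)=4.28125; next y=3/10·5.4625+1/2·4.28125=3.779375
n=4: y=3.779375, sp=5, e=sp−y=1.220625; I=6.008125, D=e−e_prev=1.683125; u=3/4·1.220625+5/4·6.008125+1/2·1.683125≈9.267188; next y=3/10·3.779375+1/2·9.267188≈5.767406
n=5: y≈5.767406, sp=5, e=sp−y≈-0.767406; I≈5.240719, D=e−e_prev≈-1.988031; u=3/4·(-0.767406)+5/4·5.240719+1/2·(-1.988031)≈4.981328; next y=3/10·5.767406+1/2·4.981328≈4.220886
n=6: y≈4.220886, sp=5, e=sp−y≈0.779114; I≈6.019833, D=e−e_prev≈1.546520; u=3/4·0.779114+5/4·6.019833+1/2·1.546520≈8.882387; next y=3/10·4.220886+1/2·8.882387≈5.707459
n=7: y≈5.707459, sp=5, e=sp−y≈-0.707459; I≈5.312374, D=e−e_prev≈-1.486573; u=3/4·(-0.707459)+5/4·5.312374+1/2·(-1.486573)≈5.366586; next y=3/10·5.707459+1/2·5.366586≈4.395531
n=8: y≈4.395531, sp=5, e=sp−y≈0.604469; I≈5.916843, D=e−e_prev≈1.311928; u=3/4·0.604469+5/4·5.916843+1/2·1.311928≈8.505370; next y=3/10·4.395531+1/2·8.505370≈5.571344

0 4 10.000 0.000
1 4 0.500 5.000
2 4 9.875 1.750
3 5 4.281 5.463
4 5 9.267 3.779
5 5 4.981 5.767
6 5 8.882 4.221
7 5 5.367 5.707
8 5 8.505 4.396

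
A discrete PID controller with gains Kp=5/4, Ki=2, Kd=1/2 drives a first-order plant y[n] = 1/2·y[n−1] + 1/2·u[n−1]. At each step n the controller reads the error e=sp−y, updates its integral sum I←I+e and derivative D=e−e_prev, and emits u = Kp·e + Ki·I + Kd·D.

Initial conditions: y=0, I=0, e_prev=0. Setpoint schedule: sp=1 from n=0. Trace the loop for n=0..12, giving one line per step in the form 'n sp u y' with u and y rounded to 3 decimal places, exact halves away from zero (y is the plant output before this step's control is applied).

0 1 3.750 0.000
1 1 -1.781 1.875
2 1 4.262 0.047
3 1 -2.649 2.154
4 1 5.102 -0.247
5 1 -3.634 2.427
6 1 6.214 -0.603
7 1 -4.877 2.805
8 1 7.621 -1.036
9 1 -6.460 3.293
10 1 9.405 -1.584
11 1 -8.470 3.911
12 1 11.669 -2.279

(exact arithmetic carried between steps; '≈' marks a value shown rounded to 6 d.p. or computed from one; I and e_prev carry over from the previous line; the table rounds u and y to 3 d.p., halves away from zero)
n=0: y=0, sp=1, e=sp−y=1; I=1, D=e−e_prev=1; u=5/4·1+2·1+1/2·1=3.75; next y=1/2·0+1/2·3.75=1.875
n=1: y=1.875, sp=1, e=sp−y=-0.875; I=0.125, D=e−e_prev=-1.875; u=5/4·(-0.875)+2·0.125+1/2·(-1.875)=-1.78125; next y=1/2·1.875+1/2·(-1.78125)=0.046875
n=2: y=0.046875, sp=1, e=sp−y=0.953125; I=1.078125, D=e−e_prev=1.828125; u=5/4·0.953125+2·1.078125+1/2·1.828125≈4.261719; next y=1/2·0.046875+1/2·4.261719≈2.154297
n=3: y≈2.154297, sp=1, e=sp−y≈-1.154297; I≈-0.076172, D=e−e_prev≈-2.107422; u=5/4·(-1.154297)+2·(-0.076172)+1/2·(-2.107422)≈-2.648926; next y=1/2·2.154297+1/2·(-2.648926)≈-0.247314
n=4: y≈-0.247314, sp=1, e=sp−y≈1.247314; I≈1.171143, D=e−e_prev≈2.401611; u=5/4·1.247314+2·1.171143+1/2·2.401611≈5.102234; next y=1/2·(-0.247314)+1/2·5.102234≈2.427460
n=5: y≈2.427460, sp=1, e=sp−y≈-1.427460; I≈-0.256317, D=e−e_prev≈-2.674774; u=5/4·(-1.427460)+2·(-0.256317)+1/2·(-2.674774)≈-3.634346; next y=1/2·2.427460+1/2·(-3.634346)≈-0.603443
n=6: y≈-0.603443, sp=1, e=sp−y≈1.603443; I≈1.347126, D=e−e_prev≈3.030903; u=5/4·1.603443+2·1.347126+1/2·3.030903≈6.214007; next y=1/2·(-0.603443)+1/2·6.214007≈2.805282
n=7: y≈2.805282, sp=1, e=sp−y≈-1.805282; I≈-0.458156, D=e−e_prev≈-3.408725; u=5/4·(-1.805282)+2·(-0.458156)+1/2·(-3.408725)≈-4.877277; next y=1/2·2.805282+1/2·(-4.877277)≈-1.035998
n=8: y≈-1.035998, sp=1, e=sp−y≈2.035998; I≈1.577842, D=e−e_prev≈3.841280; u=5/4·2.035998+2·1.577842+1/2·3.841280≈7.621320; next y=1/2·(-1.035998)+1/2·7.621320≈3.292661
n=9: y≈3.292661, sp=1, e=sp−y≈-2.292661; I≈-0.714820, D=e−e_prev≈-4.328659; u=5/4·(-2.292661)+2·(-0.714820)+1/2·(-4.328659)≈-6.459795; next y=1/2·3.292661+1/2·(-6.459795)≈-1.583567
n=10: y≈-1.583567, sp=1, e=sp−y≈2.583567; I≈1.868747, D=e−e_prev≈4.876228; u=5/4·2.583567+2·1.868747+1/2·4.876228≈9.405068; next y=1/2·(-1.583567)+1/2·9.405068≈3.910750
n=11: y≈3.910750, sp=1, e=sp−y≈-2.910750; I≈-1.042003, D=e−e_prev≈-5.494317; u=5/4·(-2.910750)+2·(-1.042003)+1/2·(-5.494317)≈-8.469603; next y=1/2·3.910750+1/2·(-8.469603)≈-2.279426
n=12: y≈-2.279426, sp=1, e=sp−y≈3.279426; I≈2.237423, D=e−e_prev≈6.190176; u=5/4·3.279426+2·2.237423+1/2·6.190176≈11.669217; next y=1/2·(-2.279426)+1/2·11.669217≈4.694896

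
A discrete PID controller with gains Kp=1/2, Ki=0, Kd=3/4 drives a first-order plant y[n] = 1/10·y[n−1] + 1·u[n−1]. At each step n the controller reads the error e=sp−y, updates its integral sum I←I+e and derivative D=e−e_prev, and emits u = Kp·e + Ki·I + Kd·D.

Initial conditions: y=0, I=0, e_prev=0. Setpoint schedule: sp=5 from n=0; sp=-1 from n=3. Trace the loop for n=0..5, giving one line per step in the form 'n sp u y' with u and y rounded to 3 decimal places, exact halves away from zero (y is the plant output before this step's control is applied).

0 5 6.250 0.000
1 5 -5.313 6.250
2 5 13.047 -4.688
3 -1 -24.238 12.578
4 -1 37.659 -22.980
5 -1 -61.937 35.361

(exact arithmetic carried between steps; '≈' marks a value shown rounded to 6 d.p. or computed from one; I and e_prev carry over from the previous line; the table rounds u and y to 3 d.p., halves away from zero)
n=0: y=0, sp=5, e=sp−y=5; I=5, D=e−e_prev=5; u=1/2·5+0·5+3/4·5=6.25; next y=1/10·0+1·6.25=6.25
n=1: y=6.25, sp=5, e=sp−y=-1.25; I=3.75, D=e−e_prev=-6.25; u=1/2·(-1.25)+0·3.75+3/4·(-6.25)=-5.3125; next y=1/10·6.25+1·(-5.3125)=-4.6875
n=2: y=-4.6875, sp=5, e=sp−y=9.6875; I=13.4375, D=e−e_prev=10.9375; u=1/2·9.6875+0·13.4375+3/4·10.9375=13.046875; next y=1/10·(-4.6875)+1·13.046875=12.578125
n=3: y=12.578125, sp=-1, e=sp−y=-13.578125; I=-0.140625, D=e−e_prev=-23.265625; u=1/2·(-13.578125)+0·(-0.140625)+3/4·(-23.265625)≈-24.238281; next y=1/10·12.578125+1·(-24.238281)≈-22.980469
n=4: y≈-22.980469, sp=-1, e=sp−y≈21.980469; I≈21.839844, D=e−e_prev≈35.558594; u=1/2·21.980469+0·21.839844+3/4·35.558594≈37.659180; next y=1/10·(-22.980469)+1·37.659180≈35.361133
n=5: y≈35.361133, sp=-1, e=sp−y≈-36.361133; I≈-14.521289, D=e−e_prev≈-58.341602; u=1/2·(-36.361133)+0·(-14.521289)+3/4·(-58.341602)≈-61.936768; next y=1/10·35.361133+1·(-61.936768)≈-58.400654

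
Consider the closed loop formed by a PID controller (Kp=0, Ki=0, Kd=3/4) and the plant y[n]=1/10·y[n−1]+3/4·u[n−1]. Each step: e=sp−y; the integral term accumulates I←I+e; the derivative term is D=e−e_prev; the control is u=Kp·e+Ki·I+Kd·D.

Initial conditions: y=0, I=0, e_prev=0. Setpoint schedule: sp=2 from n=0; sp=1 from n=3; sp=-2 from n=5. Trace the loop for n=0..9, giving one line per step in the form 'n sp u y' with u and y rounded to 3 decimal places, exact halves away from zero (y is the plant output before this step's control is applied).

0 2 1.500 0.000
1 2 -0.844 1.125
2 2 1.234 -0.520
3 1 -1.795 0.873
4 1 1.599 -1.259
5 -2 -4.000 1.074
6 -2 2.975 -2.892
7 -2 -3.626 1.942
8 -2 3.350 -2.525
9 -2 -3.589 2.260

(exact arithmetic carried between steps; '≈' marks a value shown rounded to 6 d.p. or computed from one; I and e_prev carry over from the previous line; the table rounds u and y to 3 d.p., halves away from zero)
n=0: y=0, sp=2, e=sp−y=2; I=2, D=e−e_prev=2; u=0·2+0·2+3/4·2=1.5; next y=1/10·0+3/4·1.5=1.125
n=1: y=1.125, sp=2, e=sp−y=0.875; I=2.875, D=e−e_prev=-1.125; u=0·0.875+0·2.875+3/4·(-1.125)=-0.84375; next y=1/10·1.125+3/4·(-0.84375)≈-0.520313
n=2: y≈-0.520313, sp=2, e=sp−y≈2.520313; I≈5.395313, D=e−e_prev≈1.645313; u=0·2.520313+0·5.395313+3/4·1.645313≈1.233984; next y=1/10·(-0.520313)+3/4·1.233984≈0.873457
n=3: y≈0.873457, sp=1, e=sp−y≈0.126543; I≈5.521855, D=e−e_prev≈-2.393770; u=0·0.126543+0·5.521855+3/4·(-2.393770)≈-1.795327; next y=1/10·0.873457+3/4·(-1.795327)≈-1.259150
n=4: y≈-1.259150, sp=1, e=sp−y≈2.259150; I≈7.781005, D=e−e_prev≈2.132607; u=0·2.259150+0·7.781005+3/4·2.132607≈1.599455; next y=1/10·(-1.259150)+3/4·1.599455≈1.073676
n=5: y≈1.073676, sp=-2, e=sp−y≈-3.073676; I≈4.707329, D=e−e_prev≈-5.332826; u=0·(-3.073676)+0·4.707329+3/4·(-5.332826)≈-3.999619; next y=1/10·1.073676+3/4·(-3.999619)≈-2.892347
n=6: y≈-2.892347, sp=-2, e=sp−y≈0.892347; I≈5.599676, D=e−e_prev≈3.966023; u=0·0.892347+0·5.599676+3/4·3.966023≈2.974517; next y=1/10·(-2.892347)+3/4·2.974517≈1.941653
n=7: y≈1.941653, sp=-2, e=sp−y≈-3.941653; I≈1.658022, D=e−e_prev≈-4.834000; u=0·(-3.941653)+0·1.658022+3/4·(-4.834000)≈-3.625500; next y=1/10·1.941653+3/4·(-3.625500)≈-2.524960
n=8: y≈-2.524960, sp=-2, e=sp−y≈0.524960; I≈2.182982, D=e−e_prev≈4.466613; u=0·0.524960+0·2.182982+3/4·4.466613≈3.349960; next y=1/10·(-2.524960)+3/4·3.349960≈2.259974
n=9: y≈2.259974, sp=-2, e=sp−y≈-4.259974; I≈-2.076992, D=e−e_prev≈-4.784934; u=0·(-4.259974)+0·(-2.076992)+3/4·(-4.784934)≈-3.588700; next y=1/10·2.259974+3/4·(-3.588700)≈-2.465528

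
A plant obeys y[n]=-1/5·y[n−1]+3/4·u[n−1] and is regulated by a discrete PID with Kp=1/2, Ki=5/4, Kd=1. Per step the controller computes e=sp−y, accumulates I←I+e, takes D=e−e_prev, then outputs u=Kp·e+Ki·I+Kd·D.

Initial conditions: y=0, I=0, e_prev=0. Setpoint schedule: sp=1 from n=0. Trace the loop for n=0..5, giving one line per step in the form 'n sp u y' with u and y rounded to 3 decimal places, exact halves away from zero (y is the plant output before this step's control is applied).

0 1 2.750 0.000
1 1 -2.672 2.063
2 1 10.379 -2.416
3 1 -19.211 8.268
4 1 49.295 -16.062
5 1 -108.382 40.184

(exact arithmetic carried between steps; '≈' marks a value shown rounded to 6 d.p. or computed from one; I and e_prev carry over from the previous line; the table rounds u and y to 3 d.p., halves away from zero)
n=0: y=0, sp=1, e=sp−y=1; I=1, D=e−e_prev=1; u=1/2·1+5/4·1+1·1=2.75; next y=-1/5·0+3/4·2.75=2.0625
n=1: y=2.0625, sp=1, e=sp−y=-1.0625; I=-0.0625, D=e−e_prev=-2.0625; u=1/2·(-1.0625)+5/4·(-0.0625)+1·(-2.0625)=-2.671875; next y=-1/5·2.0625+3/4·(-2.671875)≈-2.416406
n=2: y≈-2.416406, sp=1, e=sp−y≈3.416406; I≈3.353906, D=e−e_prev≈4.478906; u=1/2·3.416406+5/4·3.353906+1·4.478906≈10.379492; next y=-1/5·(-2.416406)+3/4·10.379492≈8.267900
n=3: y≈8.267900, sp=1, e=sp−y≈-7.267900; I≈-3.913994, D=e−e_prev≈-10.684307; u=1/2·(-7.267900)+5/4·(-3.913994)+1·(-10.684307)≈-19.210750; next y=-1/5·8.267900+3/4·(-19.210750)≈-16.061642
n=4: y≈-16.061642, sp=1, e=sp−y≈17.061642; I≈13.147648, D=e−e_prev≈24.329543; u=1/2·17.061642+5/4·13.147648+1·24.329543≈49.294924; next y=-1/5·(-16.061642)+3/4·49.294924≈40.183521
n=5: y≈40.183521, sp=1, e=sp−y≈-39.183521; I≈-26.035873, D=e−e_prev≈-56.245164; u=1/2·(-39.183521)+5/4·(-26.035873)+1·(-56.245164)≈-108.381766; next y=-1/5·40.183521+3/4·(-108.381766)≈-89.323029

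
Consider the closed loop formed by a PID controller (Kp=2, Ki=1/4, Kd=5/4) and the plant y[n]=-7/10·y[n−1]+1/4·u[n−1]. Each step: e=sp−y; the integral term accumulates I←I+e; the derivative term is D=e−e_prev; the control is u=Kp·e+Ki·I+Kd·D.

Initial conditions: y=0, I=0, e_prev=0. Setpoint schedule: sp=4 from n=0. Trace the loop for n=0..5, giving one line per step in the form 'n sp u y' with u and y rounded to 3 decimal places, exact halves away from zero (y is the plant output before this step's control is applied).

0 4 14.000 0.000
1 4 -2.250 3.500
2 4 25.044 -3.013
3 4 -21.181 8.370
4 4 60.287 -11.154
5 4 -79.447 22.880

(exact arithmetic carried between steps; '≈' marks a value shown rounded to 6 d.p. or computed from one; I and e_prev carry over from the previous line; the table rounds u and y to 3 d.p., halves away from zero)
n=0: y=0, sp=4, e=sp−y=4; I=4, D=e−e_prev=4; u=2·4+1/4·4+5/4·4=14; next y=-7/10·0+1/4·14=3.5
n=1: y=3.5, sp=4, e=sp−y=0.5; I=4.5, D=e−e_prev=-3.5; u=2·0.5+1/4·4.5+5/4·(-3.5)=-2.25; next y=-7/10·3.5+1/4·(-2.25)=-3.0125
n=2: y=-3.0125, sp=4, e=sp−y=7.0125; I=11.5125, D=e−e_prev=6.5125; u=2·7.0125+1/4·11.5125+5/4·6.5125=25.04375; next y=-7/10·(-3.0125)+1/4·25.04375≈8.369688
n=3: y≈8.369688, sp=4, e=sp−y≈-4.369688; I≈7.142813, D=e−e_prev≈-11.382188; u=2·(-4.369688)+1/4·7.142813+5/4·(-11.382188)≈-21.181406; next y=-7/10·8.369688+1/4·(-21.181406)≈-11.154133
n=4: y≈-11.154133, sp=4, e=sp−y≈15.154133; I≈22.296945, D=e−e_prev≈19.523820; u=2·15.154133+1/4·22.296945+5/4·19.523820≈60.287277; next y=-7/10·(-11.154133)+1/4·60.287277≈22.879712
n=5: y≈22.879712, sp=4, e=sp−y≈-18.879712; I≈3.417233, D=e−e_prev≈-34.033845; u=2·(-18.879712)+1/4·3.417233+5/4·(-34.033845)≈-79.447423; next y=-7/10·22.879712+1/4·(-79.447423)≈-35.877654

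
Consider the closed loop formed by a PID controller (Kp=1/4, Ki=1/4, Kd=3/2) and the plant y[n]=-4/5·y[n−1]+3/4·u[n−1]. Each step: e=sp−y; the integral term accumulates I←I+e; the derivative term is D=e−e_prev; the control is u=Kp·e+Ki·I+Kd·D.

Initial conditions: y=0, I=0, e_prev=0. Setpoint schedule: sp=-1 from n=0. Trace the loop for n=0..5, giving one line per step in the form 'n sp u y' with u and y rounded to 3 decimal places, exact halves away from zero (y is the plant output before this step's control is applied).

0 -1 -2.000 0.000
1 -1 2.250 -1.500
2 -1 -8.650 2.888
3 -1 20.329 -8.798
4 -1 -57.414 22.285
5 -1 149.736 -60.888

(exact arithmetic carried between steps; '≈' marks a value shown rounded to 6 d.p. or computed from one; I and e_prev carry over from the previous line; the table rounds u and y to 3 d.p., halves away from zero)
n=0: y=0, sp=-1, e=sp−y=-1; I=-1, D=e−e_prev=-1; u=1/4·(-1)+1/4·(-1)+3/2·(-1)=-2; next y=-4/5·0+3/4·(-2)=-1.5
n=1: y=-1.5, sp=-1, e=sp−y=0.5; I=-0.5, D=e−e_prev=1.5; u=1/4·0.5+1/4·(-0.5)+3/2·1.5=2.25; next y=-4/5·(-1.5)+3/4·2.25=2.8875
n=2: y=2.8875, sp=-1, e=sp−y=-3.8875; I=-4.3875, D=e−e_prev=-4.3875; u=1/4·(-3.8875)+1/4·(-4.3875)+3/2·(-4.3875)=-8.65; next y=-4/5·2.8875+3/4·(-8.65)=-8.7975
n=3: y=-8.7975, sp=-1, e=sp−y=7.7975; I=3.41, D=e−e_prev=11.685; u=1/4·7.7975+1/4·3.41+3/2·11.685=20.329375; next y=-4/5·(-8.7975)+3/4·20.329375≈22.285031
n=4: y≈22.285031, sp=-1, e=sp−y≈-23.285031; I≈-19.875031, D=e−e_prev≈-31.082531; u=1/4·(-23.285031)+1/4·(-19.875031)+3/2·(-31.082531)≈-57.413813; next y=-4/5·22.285031+3/4·(-57.413813)≈-60.888384
n=5: y≈-60.888384, sp=-1, e=sp−y≈59.888384; I≈40.013353, D=e−e_prev≈83.173416; u=1/4·59.888384+1/4·40.013353+3/2·83.173416≈149.735558; next y=-4/5·(-60.888384)+3/4·149.735558≈161.012376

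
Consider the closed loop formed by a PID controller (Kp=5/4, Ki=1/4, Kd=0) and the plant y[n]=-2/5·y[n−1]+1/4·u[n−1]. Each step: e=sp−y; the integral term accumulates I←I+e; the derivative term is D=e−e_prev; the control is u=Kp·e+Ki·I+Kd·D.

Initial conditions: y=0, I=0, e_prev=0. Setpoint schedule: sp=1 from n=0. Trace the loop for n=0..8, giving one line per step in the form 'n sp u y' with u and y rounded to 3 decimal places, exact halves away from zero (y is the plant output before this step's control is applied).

(exact arithmetic carried between steps; '≈' marks a value shown rounded to 6 d.p. or computed from one; I and e_prev carry over from the previous line; the table rounds u and y to 3 d.p., halves away from zero)
n=0: y=0, sp=1, e=sp−y=1; I=1, D=e−e_prev=1; u=5/4·1+1/4·1+0·1=1.5; next y=-2/5·0+1/4·1.5=0.375
n=1: y=0.375, sp=1, e=sp−y=0.625; I=1.625, D=e−e_prev=-0.375; u=5/4·0.625+1/4·1.625+0·(-0.375)=1.1875; next y=-2/5·0.375+1/4·1.1875=0.146875
n=2: y=0.146875, sp=1, e=sp−y=0.853125; I=2.478125, D=e−e_prev=0.228125; u=5/4·0.853125+1/4·2.478125+0·0.228125≈1.685938; next y=-2/5·0.146875+1/4·1.685938≈0.362734
n=3: y≈0.362734, sp=1, e=sp−y≈0.637266; I≈3.115391, D=e−e_prev≈-0.215859; u=5/4·0.637266+1/4·3.115391+0·(-0.215859)≈1.575430; next y=-2/5·0.362734+1/4·1.575430≈0.248764
n=4: y≈0.248764, sp=1, e=sp−y≈0.751236; I≈3.866627, D=e−e_prev≈0.113971; u=5/4·0.751236+1/4·3.866627+0·0.113971≈1.905702; next y=-2/5·0.248764+1/4·1.905702≈0.376920
n=5: y≈0.376920, sp=1, e=sp−y≈0.623080; I≈4.489707, D=e−e_prev≈-0.128156; u=5/4·0.623080+1/4·4.489707+0·(-0.128156)≈1.901277; next y=-2/5·0.376920+1/4·1.901277≈0.324551
n=6: y≈0.324551, sp=1, e=sp−y≈0.675449; I≈5.165156, D=e−e_prev≈0.052369; u=5/4·0.675449+1/4·5.165156+0·0.052369≈2.135600; next y=-2/5·0.324551+1/4·2.135600≈0.404080
n=7: y≈0.404080, sp=1, e=sp−y≈0.595920; I≈5.761076, D=e−e_prev≈-0.079528; u=5/4·0.595920+1/4·5.761076+0·(-0.079528)≈2.185170; next y=-2/5·0.404080+1/4·2.185170≈0.384661
n=8: y≈0.384661, sp=1, e=sp−y≈0.615339; I≈6.376416, D=e−e_prev≈0.019419; u=5/4·0.615339+1/4·6.376416+0·0.019419≈2.363278; next y=-2/5·0.384661+1/4·2.363278≈0.436955

0 1 1.500 0.000
1 1 1.188 0.375
2 1 1.686 0.147
3 1 1.575 0.363
4 1 1.906 0.249
5 1 1.901 0.377
6 1 2.136 0.325
7 1 2.185 0.404
8 1 2.363 0.385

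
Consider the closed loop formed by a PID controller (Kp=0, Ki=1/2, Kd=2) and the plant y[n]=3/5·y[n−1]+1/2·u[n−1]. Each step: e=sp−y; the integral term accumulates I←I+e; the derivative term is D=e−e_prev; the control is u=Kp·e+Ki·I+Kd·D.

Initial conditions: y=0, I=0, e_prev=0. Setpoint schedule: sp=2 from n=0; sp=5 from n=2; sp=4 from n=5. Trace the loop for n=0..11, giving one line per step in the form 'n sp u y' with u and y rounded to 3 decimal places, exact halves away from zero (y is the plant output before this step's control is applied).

(exact arithmetic carried between steps; '≈' marks a value shown rounded to 6 d.p. or computed from one; I and e_prev carry over from the previous line; the table rounds u and y to 3 d.p., halves away from zero)
n=0: y=0, sp=2, e=sp−y=2; I=2, D=e−e_prev=2; u=0·2+1/2·2+2·2=5; next y=3/5·0+1/2·5=2.5
n=1: y=2.5, sp=2, e=sp−y=-0.5; I=1.5, D=e−e_prev=-2.5; u=0·(-0.5)+1/2·1.5+2·(-2.5)=-4.25; next y=3/5·2.5+1/2·(-4.25)=-0.625
n=2: y=-0.625, sp=5, e=sp−y=5.625; I=7.125, D=e−e_prev=6.125; u=0·5.625+1/2·7.125+2·6.125=15.8125; next y=3/5·(-0.625)+1/2·15.8125=7.53125
n=3: y=7.53125, sp=5, e=sp−y=-2.53125; I=4.59375, D=e−e_prev=-8.15625; u=0·(-2.53125)+1/2·4.59375+2·(-8.15625)=-14.015625; next y=3/5·7.53125+1/2·(-14.015625)≈-2.489063
n=4: y≈-2.489063, sp=5, e=sp−y≈7.489063; I≈12.082813, D=e−e_prev≈10.020313; u=0·7.489063+1/2·12.082813+2·10.020313≈26.082031; next y=3/5·(-2.489063)+1/2·26.082031≈11.547578
n=5: y≈11.547578, sp=4, e=sp−y≈-7.547578; I≈4.535234, D=e−e_prev≈-15.036641; u=0·(-7.547578)+1/2·4.535234+2·(-15.036641)≈-27.805664; next y=3/5·11.547578+1/2·(-27.805664)≈-6.974285
n=6: y≈-6.974285, sp=4, e=sp−y≈10.974285; I≈15.509520, D=e−e_prev≈18.521863; u=0·10.974285+1/2·15.509520+2·18.521863≈44.798486; next y=3/5·(-6.974285)+1/2·44.798486≈18.214672
n=7: y≈18.214672, sp=4, e=sp−y≈-14.214672; I≈1.294847, D=e−e_prev≈-25.188957; u=0·(-14.214672)+1/2·1.294847+2·(-25.188957)≈-49.730491; next y=3/5·18.214672+1/2·(-49.730491)≈-13.936442
n=8: y≈-13.936442, sp=4, e=sp−y≈17.936442; I≈19.231290, D=e−e_prev≈32.151114; u=0·17.936442+1/2·19.231290+2·32.151114≈73.917873; next y=3/5·(-13.936442)+1/2·73.917873≈28.597071
n=9: y≈28.597071, sp=4, e=sp−y≈-24.597071; I≈-5.365782, D=e−e_prev≈-42.533513; u=0·(-24.597071)+1/2·(-5.365782)+2·(-42.533513)≈-87.749918; next y=3/5·28.597071+1/2·(-87.749918)≈-26.716716
n=10: y≈-26.716716, sp=4, e=sp−y≈30.716716; I≈25.350934, D=e−e_prev≈55.313787; u=0·30.716716+1/2·25.350934+2·55.313787≈123.303042; next y=3/5·(-26.716716)+1/2·123.303042≈45.621491
n=11: y≈45.621491, sp=4, e=sp−y≈-41.621491; I≈-16.270557, D=e−e_prev≈-72.338207; u=0·(-41.621491)+1/2·(-16.270557)+2·(-72.338207)≈-152.811693; next y=3/5·45.621491+1/2·(-152.811693)≈-49.032952

0 2 5.000 0.000
1 2 -4.250 2.500
2 5 15.813 -0.625
3 5 -14.016 7.531
4 5 26.082 -2.489
5 4 -27.806 11.548
6 4 44.798 -6.974
7 4 -49.730 18.215
8 4 73.918 -13.936
9 4 -87.750 28.597
10 4 123.303 -26.717
11 4 -152.812 45.621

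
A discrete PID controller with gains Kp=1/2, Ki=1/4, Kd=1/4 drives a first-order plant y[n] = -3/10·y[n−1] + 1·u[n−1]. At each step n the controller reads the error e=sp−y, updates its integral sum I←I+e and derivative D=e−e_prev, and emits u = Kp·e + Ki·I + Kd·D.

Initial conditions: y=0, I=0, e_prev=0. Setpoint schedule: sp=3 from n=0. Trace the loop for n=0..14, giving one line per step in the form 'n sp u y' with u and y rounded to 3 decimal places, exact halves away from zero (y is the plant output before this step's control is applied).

0 3 3.000 0.000
1 3 0.000 3.000
2 3 4.650 -0.900
3 3 -1.170 4.920
4 3 7.371 -2.646
5 3 -3.920 8.165
6 3 12.026 -6.369
7 3 -9.571 13.937
8 3 20.460 -13.752
9 3 -20.612 24.585
10 3 36.149 -27.988
11 3 -41.780 44.545
12 3 65.656 -55.144
13 3 -82.073 82.199
14 3 121.395 -106.733

(exact arithmetic carried between steps; '≈' marks a value shown rounded to 6 d.p. or computed from one; I and e_prev carry over from the previous line; the table rounds u and y to 3 d.p., halves away from zero)
n=0: y=0, sp=3, e=sp−y=3; I=3, D=e−e_prev=3; u=1/2·3+1/4·3+1/4·3=3; next y=-3/10·0+1·3=3
n=1: y=3, sp=3, e=sp−y=0; I=3, D=e−e_prev=-3; u=1/2·0+1/4·3+1/4·(-3)=0; next y=-3/10·3+1·0=-0.9
n=2: y=-0.9, sp=3, e=sp−y=3.9; I=6.9, D=e−e_prev=3.9; u=1/2·3.9+1/4·6.9+1/4·3.9=4.65; next y=-3/10·(-0.9)+1·4.65=4.92
n=3: y=4.92, sp=3, e=sp−y=-1.92; I=4.98, D=e−e_prev=-5.82; u=1/2·(-1.92)+1/4·4.98+1/4·(-5.82)=-1.17; next y=-3/10·4.92+1·(-1.17)=-2.646
n=4: y=-2.646, sp=3, e=sp−y=5.646; I=10.626, D=e−e_prev=7.566; u=1/2·5.646+1/4·10.626+1/4·7.566=7.371; next y=-3/10·(-2.646)+1·7.371=8.1648
n=5: y=8.1648, sp=3, e=sp−y=-5.1648; I=5.4612, D=e−e_prev=-10.8108; u=1/2·(-5.1648)+1/4·5.4612+1/4·(-10.8108)=-3.9198; next y=-3/10·8.1648+1·(-3.9198)=-6.36924
n=6: y=-6.36924, sp=3, e=sp−y=9.36924; I=14.83044, D=e−e_prev=14.53404; u=1/2·9.36924+1/4·14.83044+1/4·14.53404=12.02574; next y=-3/10·(-6.36924)+1·12.02574=13.936512
n=7: y=13.936512, sp=3, e=sp−y=-10.936512; I=3.893928, D=e−e_prev=-20.305752; u=1/2·(-10.936512)+1/4·3.893928+1/4·(-20.305752)=-9.571212; next y=-3/10·13.936512+1·(-9.571212)≈-13.752166
n=8: y≈-13.752166, sp=3, e=sp−y≈16.752166; I≈20.646094, D=e−e_prev≈27.688678; u=1/2·16.752166+1/4·20.646094+1/4·27.688678≈20.459776; next y=-3/10·(-13.752166)+1·20.459776≈24.585425
n=9: y≈24.585425, sp=3, e=sp−y≈-21.585425; I≈-0.939332, D=e−e_prev≈-38.337591; u=1/2·(-21.585425)+1/4·(-0.939332)+1/4·(-38.337591)≈-20.611943; next y=-3/10·24.585425+1·(-20.611943)≈-27.987571
n=10: y≈-27.987571, sp=3, e=sp−y≈30.987571; I≈30.048239, D=e−e_prev≈52.572996; u=1/2·30.987571+1/4·30.048239+1/4·52.572996≈36.149094; next y=-3/10·(-27.987571)+1·36.149094≈44.545366
n=11: y≈44.545366, sp=3, e=sp−y≈-41.545366; I≈-11.497126, D=e−e_prev≈-72.532936; u=1/2·(-41.545366)+1/4·(-11.497126)+1/4·(-72.532936)≈-41.780198; next y=-3/10·44.545366+1·(-41.780198)≈-55.143808
n=12: y≈-55.143808, sp=3, e=sp−y≈58.143808; I≈46.646682, D=e−e_prev≈99.689174; u=1/2·58.143808+1/4·46.646682+1/4·99.689174≈65.655868; next y=-3/10·(-55.143808)+1·65.655868≈82.199010
n=13: y≈82.199010, sp=3, e=sp−y≈-79.199010; I≈-32.552329, D=e−e_prev≈-137.342818; u=1/2·(-79.199010)+1/4·(-32.552329)+1/4·(-137.342818)≈-82.073292; next y=-3/10·82.199010+1·(-82.073292)≈-106.732995
n=14: y≈-106.732995, sp=3, e=sp−y≈109.732995; I≈77.180666, D=e−e_prev≈188.932005; u=1/2·109.732995+1/4·77.180666+1/4·188.932005≈121.394665; next y=-3/10·(-106.732995)+1·121.394665≈153.414564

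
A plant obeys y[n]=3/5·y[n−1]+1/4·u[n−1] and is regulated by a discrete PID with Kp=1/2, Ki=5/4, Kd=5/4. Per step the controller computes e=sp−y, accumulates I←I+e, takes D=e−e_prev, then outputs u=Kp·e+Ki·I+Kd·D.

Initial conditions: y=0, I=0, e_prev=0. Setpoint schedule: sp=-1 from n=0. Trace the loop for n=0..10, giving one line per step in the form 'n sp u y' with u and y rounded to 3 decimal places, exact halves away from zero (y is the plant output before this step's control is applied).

0 -1 -3.000 0.000
1 -1 -0.750 -0.750
2 -1 -2.338 -0.638
3 -1 -1.662 -0.967
4 -1 -2.029 -0.996
5 -1 -1.743 -1.105
6 -1 -1.767 -1.099
7 -1 -1.629 -1.101
8 -1 -1.605 -1.068
9 -1 -1.557 -1.042
10 -1 -1.555 -1.014

(exact arithmetic carried between steps; '≈' marks a value shown rounded to 6 d.p. or computed from one; I and e_prev carry over from the previous line; the table rounds u and y to 3 d.p., halves away from zero)
n=0: y=0, sp=-1, e=sp−y=-1; I=-1, D=e−e_prev=-1; u=1/2·(-1)+5/4·(-1)+5/4·(-1)=-3; next y=3/5·0+1/4·(-3)=-0.75
n=1: y=-0.75, sp=-1, e=sp−y=-0.25; I=-1.25, D=e−e_prev=0.75; u=1/2·(-0.25)+5/4·(-1.25)+5/4·0.75=-0.75; next y=3/5·(-0.75)+1/4·(-0.75)=-0.6375
n=2: y=-0.6375, sp=-1, e=sp−y=-0.3625; I=-1.6125, D=e−e_prev=-0.1125; u=1/2·(-0.3625)+5/4·(-1.6125)+5/4·(-0.1125)=-2.3375; next y=3/5·(-0.6375)+1/4·(-2.3375)=-0.966875
n=3: y=-0.966875, sp=-1, e=sp−y=-0.033125; I=-1.645625, D=e−e_prev=0.329375; u=1/2·(-0.033125)+5/4·(-1.645625)+5/4·0.329375=-1.661875; next y=3/5·(-0.966875)+1/4·(-1.661875)≈-0.995594
n=4: y≈-0.995594, sp=-1, e=sp−y≈-0.004406; I≈-1.650031, D=e−e_prev≈0.028719; u=1/2·(-0.004406)+5/4·(-1.650031)+5/4·0.028719≈-2.028844; next y=3/5·(-0.995594)+1/4·(-2.028844)≈-1.104567
n=5: y≈-1.104567, sp=-1, e=sp−y≈0.104567; I≈-1.545464, D=e−e_prev≈0.108973; u=1/2·0.104567+5/4·(-1.545464)+5/4·0.108973≈-1.743330; next y=3/5·(-1.104567)+1/4·(-1.743330)≈-1.098573
n=6: y≈-1.098573, sp=-1, e=sp−y≈0.098573; I≈-1.446891, D=e−e_prev≈-0.005994; u=1/2·0.098573+5/4·(-1.446891)+5/4·(-0.005994)≈-1.766821; next y=3/5·(-1.098573)+1/4·(-1.766821)≈-1.100849
n=7: y≈-1.100849, sp=-1, e=sp−y≈0.100849; I≈-1.346042, D=e−e_prev≈0.002276; u=1/2·0.100849+5/4·(-1.346042)+5/4·0.002276≈-1.629284; next y=3/5·(-1.100849)+1/4·(-1.629284)≈-1.067830
n=8: y≈-1.067830, sp=-1, e=sp−y≈0.067830; I≈-1.278212, D=e−e_prev≈-0.033019; u=1/2·0.067830+5/4·(-1.278212)+5/4·(-0.033019)≈-1.605124; next y=3/5·(-1.067830)+1/4·(-1.605124)≈-1.041979
n=9: y≈-1.041979, sp=-1, e=sp−y≈0.041979; I≈-1.236233, D=e−e_prev≈-0.025851; u=1/2·0.041979+5/4·(-1.236233)+5/4·(-0.025851)≈-1.556616; next y=3/5·(-1.041979)+1/4·(-1.556616)≈-1.014341
n=10: y≈-1.014341, sp=-1, e=sp−y≈0.014341; I≈-1.221892, D=e−e_prev≈-0.027638; u=1/2·0.014341+5/4·(-1.221892)+5/4·(-0.027638)≈-1.554741; next y=3/5·(-1.014341)+1/4·(-1.554741)≈-0.997290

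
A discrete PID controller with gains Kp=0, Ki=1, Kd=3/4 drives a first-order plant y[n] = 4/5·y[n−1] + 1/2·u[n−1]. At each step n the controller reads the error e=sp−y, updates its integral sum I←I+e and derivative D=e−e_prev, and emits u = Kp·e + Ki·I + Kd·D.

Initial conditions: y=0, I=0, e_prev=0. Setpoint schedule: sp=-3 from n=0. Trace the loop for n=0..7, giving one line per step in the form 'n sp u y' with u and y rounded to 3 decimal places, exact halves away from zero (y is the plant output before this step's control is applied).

(exact arithmetic carried between steps; '≈' marks a value shown rounded to 6 d.p. or computed from one; I and e_prev carry over from the previous line; the table rounds u and y to 3 d.p., halves away from zero)
n=0: y=0, sp=-3, e=sp−y=-3; I=-3, D=e−e_prev=-3; u=0·(-3)+1·(-3)+3/4·(-3)=-5.25; next y=4/5·0+1/2·(-5.25)=-2.625
n=1: y=-2.625, sp=-3, e=sp−y=-0.375; I=-3.375, D=e−e_prev=2.625; u=0·(-0.375)+1·(-3.375)+3/4·2.625=-1.40625; next y=4/5·(-2.625)+1/2·(-1.40625)=-2.803125
n=2: y=-2.803125, sp=-3, e=sp−y=-0.196875; I=-3.571875, D=e−e_prev=0.178125; u=0·(-0.196875)+1·(-3.571875)+3/4·0.178125≈-3.438281; next y=4/5·(-2.803125)+1/2·(-3.438281)≈-3.961641
n=3: y≈-3.961641, sp=-3, e=sp−y≈0.961641; I≈-2.610234, D=e−e_prev≈1.158516; u=0·0.961641+1·(-2.610234)+3/4·1.158516≈-1.741348; next y=4/5·(-3.961641)+1/2·(-1.741348)≈-4.039986
n=4: y≈-4.039986, sp=-3, e=sp−y≈1.039986; I≈-1.570248, D=e−e_prev≈0.078346; u=0·1.039986+1·(-1.570248)+3/4·0.078346≈-1.511489; next y=4/5·(-4.039986)+1/2·(-1.511489)≈-3.987733
n=5: y≈-3.987733, sp=-3, e=sp−y≈0.987733; I≈-0.582515, D=e−e_prev≈-0.052253; u=0·0.987733+1·(-0.582515)+3/4·(-0.052253)≈-0.621704; next y=4/5·(-3.987733)+1/2·(-0.621704)≈-3.501039
n=6: y≈-3.501039, sp=-3, e=sp−y≈0.501039; I≈-0.081476, D=e−e_prev≈-0.486695; u=0·0.501039+1·(-0.081476)+3/4·(-0.486695)≈-0.446497; next y=4/5·(-3.501039)+1/2·(-0.446497)≈-3.024079
n=7: y≈-3.024079, sp=-3, e=sp−y≈0.024079; I≈-0.057396, D=e−e_prev≈-0.476959; u=0·0.024079+1·(-0.057396)+3/4·(-0.476959)≈-0.415116; next y=4/5·(-3.024079)+1/2·(-0.415116)≈-2.626821

0 -3 -5.250 0.000
1 -3 -1.406 -2.625
2 -3 -3.438 -2.803
3 -3 -1.741 -3.962
4 -3 -1.511 -4.040
5 -3 -0.622 -3.988
6 -3 -0.446 -3.501
7 -3 -0.415 -3.024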